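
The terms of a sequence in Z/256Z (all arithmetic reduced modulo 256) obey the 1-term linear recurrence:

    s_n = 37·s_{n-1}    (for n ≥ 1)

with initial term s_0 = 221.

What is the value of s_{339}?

137

s_1 = 37·221 = 241
s_2 = 37·241 = 213
s_3 = 37·213 = 201
s_4 = 37·201 = 13
s_5 = 37·13 = 225
s_6 = 37·225 = 133
s_7 = 37·133 = 57
s_8 = 37·57 = 61
s_9 = 37·61 = 209
s_10 = 37·209 = 53
s_11 = 37·53 = 169
s_12 = 37·169 = 109
s_13 = 37·109 = 193
s_14 = 37·193 = 229
s_15 = 37·229 = 25
s_16 = 37·25 = 157
s_17 = 37·157 = 177
s_18 = 37·177 = 149
s_19 = 37·149 = 137
s_20 = 37·137 = 205
s_21 = 37·205 = 161
s_22 = 37·161 = 69
s_23 = 37·69 = 249
s_24 = 37·249 = 253
s_25 = 37·253 = 145
s_26 = 37·145 = 245
s_27 = 37·245 = 105
s_28 = 37·105 = 45
s_29 = 37·45 = 129
s_30 = 37·129 = 165
s_31 = 37·165 = 217
s_32 = 37·217 = 93
s_33 = 37·93 = 113
s_34 = 37·113 = 85
s_35 = 37·85 = 73
s_36 = 37·73 = 141
s_37 = 37·141 = 97
s_38 = 37·97 = 5
s_39 = 37·5 = 185
s_40 = 37·185 = 189
s_41 = 37·189 = 81
s_42 = 37·81 = 181
s_43 = 37·181 = 41
s_44 = 37·41 = 237
s_45 = 37·237 = 65
s_46 = 37·65 = 101
s_47 = 37·101 = 153
s_48 = 37·153 = 29
s_49 = 37·29 = 49
s_50 = 37·49 = 21
s_51 = 37·21 = 9
s_52 = 37·9 = 77
s_53 = 37·77 = 33
s_54 = 37·33 = 197
s_55 = 37·197 = 121
s_56 = 37·121 = 125
s_57 = 37·125 = 17
s_58 = 37·17 = 117
s_59 = 37·117 = 233
s_60 = 37·233 = 173
s_61 = 37·173 = 1
s_62 = 37·1 = 37
s_63 = 37·37 = 89
s_64 = 37·89 = 221
(s_64) = (221) = (s_0), so the sequence has period 64.
339 ≡ 19 (mod 64), hence s_339 = s_19 = 137.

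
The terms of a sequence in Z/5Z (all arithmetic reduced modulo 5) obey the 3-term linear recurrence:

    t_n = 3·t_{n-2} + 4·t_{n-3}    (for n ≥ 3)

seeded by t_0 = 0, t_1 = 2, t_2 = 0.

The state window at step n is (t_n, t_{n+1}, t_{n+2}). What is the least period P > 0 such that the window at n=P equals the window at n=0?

n=0: window = (0, 2, 0)
n=1: window = (2, 0, 1)
n=2: window = (0, 1, 3)
n=3: window = (1, 3, 3)
n=4: window = (3, 3, 3)
n=5: window = (3, 3, 1)
n=6: window = (3, 1, 1)
n=7: window = (1, 1, 0)
n=8: window = (1, 0, 2)
n=9: window = (0, 2, 4)
n=10: window = (2, 4, 1)
n=11: window = (4, 1, 0)
n=12: window = (1, 0, 4)
n=13: window = (0, 4, 4)
n=14: window = (4, 4, 2)
n=15: window = (4, 2, 3)
n=16: window = (2, 3, 2)
n=17: window = (3, 2, 2)
n=18: window = (2, 2, 3)
n=19: window = (2, 3, 4)
n=20: window = (3, 4, 2)
n=21: window = (4, 2, 4)
n=22: window = (2, 4, 2)
n=23: window = (4, 2, 0)
n=24: window = (2, 0, 2)
n=25: window = (0, 2, 3)
n=26: window = (2, 3, 1)
n=27: window = (3, 1, 2)
n=28: window = (1, 2, 0)
n=29: window = (2, 0, 0)
n=30: window = (0, 0, 3)
n=31: window = (0, 3, 0)
n=32: window = (3, 0, 4)
n=33: window = (0, 4, 2)
n=34: window = (4, 2, 2)
n=35: window = (2, 2, 2)
n=36: window = (2, 2, 4)
n=37: window = (2, 4, 4)
n=38: window = (4, 4, 0)
n=39: window = (4, 0, 3)
n=40: window = (0, 3, 1)
…
n=60: window = (3, 0, 0)
n=61: window = (0, 0, 2)
n=62: window = (0, 2, 0)
window at n=62 equals window at n=0 → period = 62

62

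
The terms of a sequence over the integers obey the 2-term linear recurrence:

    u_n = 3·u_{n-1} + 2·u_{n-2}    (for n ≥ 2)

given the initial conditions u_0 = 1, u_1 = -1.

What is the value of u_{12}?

-442961

u_2 = 3·-1 + 2·1 = -1
u_3 = 3·-1 + 2·-1 = -5
u_4 = 3·-5 + 2·-1 = -17
u_5 = 3·-17 + 2·-5 = -61
u_6 = 3·-61 + 2·-17 = -217
u_7 = 3·-217 + 2·-61 = -773
u_8 = 3·-773 + 2·-217 = -2753
u_9 = 3·-2753 + 2·-773 = -9805
u_10 = 3·-9805 + 2·-2753 = -34921
u_11 = 3·-34921 + 2·-9805 = -124373
u_12 = 3·-124373 + 2·-34921 = -442961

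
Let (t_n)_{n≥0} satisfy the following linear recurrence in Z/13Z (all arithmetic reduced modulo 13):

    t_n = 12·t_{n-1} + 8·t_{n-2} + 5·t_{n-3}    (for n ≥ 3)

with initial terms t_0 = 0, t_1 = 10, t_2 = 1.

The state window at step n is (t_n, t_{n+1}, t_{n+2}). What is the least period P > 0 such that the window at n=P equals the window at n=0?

28

n=0: window = (0, 10, 1)
n=1: window = (10, 1, 1)
n=2: window = (1, 1, 5)
n=3: window = (1, 5, 8)
n=4: window = (5, 8, 11)
n=5: window = (8, 11, 0)
n=6: window = (11, 0, 11)
n=7: window = (0, 11, 5)
n=8: window = (11, 5, 5)
n=9: window = (5, 5, 12)
n=10: window = (5, 12, 1)
n=11: window = (12, 1, 3)
n=12: window = (1, 3, 0)
n=13: window = (3, 0, 3)
n=14: window = (0, 3, 12)
n=15: window = (3, 12, 12)
n=16: window = (12, 12, 8)
n=17: window = (12, 8, 5)
n=18: window = (8, 5, 2)
n=19: window = (5, 2, 0)
n=20: window = (2, 0, 2)
n=21: window = (0, 2, 8)
n=22: window = (2, 8, 8)
n=23: window = (8, 8, 1)
n=24: window = (8, 1, 12)
n=25: window = (1, 12, 10)
n=26: window = (12, 10, 0)
n=27: window = (10, 0, 10)
n=28: window = (0, 10, 1)
window at n=28 equals window at n=0 → period = 28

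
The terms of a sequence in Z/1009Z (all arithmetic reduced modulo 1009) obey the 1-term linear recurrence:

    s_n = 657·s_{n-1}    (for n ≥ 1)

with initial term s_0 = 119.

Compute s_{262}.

s_1 = 657·119 = 490
s_2 = 657·490 = 59
s_3 = 657·59 = 421
s_4 = 657·421 = 131
s_5 = 657·131 = 302
s_6 = 657·302 = 650
s_7 = 657·650 = 243
s_8 = 657·243 = 229
s_9 = 657·229 = 112
s_10 = 657·112 = 936
s_11 = 657·936 = 471
s_12 = 657·471 = 693
s_13 = 657·693 = 242
s_14 = 657·242 = 581
s_15 = 657·581 = 315
s_16 = 657·315 = 110
s_17 = 657·110 = 631
s_18 = 657·631 = 877
s_19 = 657·877 = 50
s_20 = 657·50 = 562
s_21 = 657·562 = 949
s_22 = 657·949 = 940
s_23 = 657·940 = 72
s_24 = 657·72 = 890
s_25 = 657·890 = 519
s_26 = 657·519 = 950
s_27 = 657·950 = 588
s_28 = 657·588 = 878
s_29 = 657·878 = 707
s_30 = 657·707 = 359
s_31 = 657·359 = 766
s_32 = 657·766 = 780
s_33 = 657·780 = 897
s_34 = 657·897 = 73
s_35 = 657·73 = 538
s_36 = 657·538 = 316
s_37 = 657·316 = 767
s_38 = 657·767 = 428
s_39 = 657·428 = 694
s_40 = 657·694 = 899
s_41 = 657·899 = 378
s_42 = 657·378 = 132
s_43 = 657·132 = 959
s_44 = 657·959 = 447
s_45 = 657·447 = 60
s_46 = 657·60 = 69
s_47 = 657·69 = 937
s_48 = 657·937 = 119
(s_48) = (119) = (s_0), so the sequence has period 48.
262 ≡ 22 (mod 48), hence s_262 = s_22 = 940.

940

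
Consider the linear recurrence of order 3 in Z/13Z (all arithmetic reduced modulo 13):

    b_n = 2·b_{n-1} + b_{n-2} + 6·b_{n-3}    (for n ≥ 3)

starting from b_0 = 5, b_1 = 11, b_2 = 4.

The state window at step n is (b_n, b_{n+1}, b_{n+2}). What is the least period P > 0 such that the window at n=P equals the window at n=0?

n=0: window = (5, 11, 4)
n=1: window = (11, 4, 10)
n=2: window = (4, 10, 12)
n=3: window = (10, 12, 6)
n=4: window = (12, 6, 6)
n=5: window = (6, 6, 12)
n=6: window = (6, 12, 1)
n=7: window = (12, 1, 11)
n=8: window = (1, 11, 4)
n=9: window = (11, 4, 12)
n=10: window = (4, 12, 3)
n=11: window = (12, 3, 3)
n=12: window = (3, 3, 3)
n=13: window = (3, 3, 1)
n=14: window = (3, 1, 10)
n=15: window = (1, 10, 0)
n=16: window = (10, 0, 3)
n=17: window = (0, 3, 1)
n=18: window = (3, 1, 5)
n=19: window = (1, 5, 3)
n=20: window = (5, 3, 4)
n=21: window = (3, 4, 2)
n=22: window = (4, 2, 0)
n=23: window = (2, 0, 0)
n=24: window = (0, 0, 12)
n=25: window = (0, 12, 11)
n=26: window = (12, 11, 8)
n=27: window = (11, 8, 8)
n=28: window = (8, 8, 12)
n=29: window = (8, 12, 2)
n=30: window = (12, 2, 12)
n=31: window = (2, 12, 7)
n=32: window = (12, 7, 12)
n=33: window = (7, 12, 12)
n=34: window = (12, 12, 0)
n=35: window = (12, 0, 6)
n=36: window = (0, 6, 6)
n=37: window = (6, 6, 5)
n=38: window = (6, 5, 0)
n=39: window = (5, 0, 2)
n=40: window = (0, 2, 8)
…
n=166: window = (12, 7, 5)
n=167: window = (7, 5, 11)
n=168: window = (5, 11, 4)
window at n=168 equals window at n=0 → period = 168

168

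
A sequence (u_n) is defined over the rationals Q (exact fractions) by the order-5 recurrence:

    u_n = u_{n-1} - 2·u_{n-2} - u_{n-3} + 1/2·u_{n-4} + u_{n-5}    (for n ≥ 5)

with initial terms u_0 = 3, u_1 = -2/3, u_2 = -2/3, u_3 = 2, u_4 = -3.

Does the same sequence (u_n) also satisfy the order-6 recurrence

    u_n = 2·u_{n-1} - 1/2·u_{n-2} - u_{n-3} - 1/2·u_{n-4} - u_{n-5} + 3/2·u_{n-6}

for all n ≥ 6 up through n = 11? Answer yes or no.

no

Terms u_0..u_11: 3, -2/3, -2/3, 2, -3, -11/3, -2/3, 10, 31/2, -26/3, -161/3, -95/2
n=6: candidate gives -7/3, actual u_6 = -2/3 ✗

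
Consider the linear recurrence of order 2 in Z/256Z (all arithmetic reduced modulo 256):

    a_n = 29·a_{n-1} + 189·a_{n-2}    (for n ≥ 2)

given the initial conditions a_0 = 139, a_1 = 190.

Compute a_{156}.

51

a_2 = 29·190 + 189·139 = 37
a_3 = 29·37 + 189·190 = 119
a_4 = 29·119 + 189·37 = 204
a_5 = 29·204 + 189·119 = 247
a_6 = 29·247 + 189·204 = 151
a_7 = 29·151 + 189·247 = 118
a_8 = 29·118 + 189·151 = 217
a_9 = 29·217 + 189·118 = 179
a_10 = 29·179 + 189·217 = 124
a_11 = 29·124 + 189·179 = 51
a_12 = 29·51 + 189·124 = 83
a_13 = 29·83 + 189·51 = 14
a_14 = 29·14 + 189·83 = 221
a_15 = 29·221 + 189·14 = 95
a_16 = 29·95 + 189·221 = 236
a_17 = 29·236 + 189·95 = 223
a_18 = 29·223 + 189·236 = 127
a_19 = 29·127 + 189·223 = 6
a_20 = 29·6 + 189·127 = 113
a_21 = 29·113 + 189·6 = 59
a_22 = 29·59 + 189·113 = 28
a_23 = 29·28 + 189·59 = 187
a_24 = 29·187 + 189·28 = 219
a_25 = 29·219 + 189·187 = 222
a_26 = 29·222 + 189·219 = 213
a_27 = 29·213 + 189·222 = 7
a_28 = 29·7 + 189·213 = 12
a_29 = 29·12 + 189·7 = 135
a_30 = 29·135 + 189·12 = 39
a_31 = 29·39 + 189·135 = 22
a_32 = 29·22 + 189·39 = 73
a_33 = 29·73 + 189·22 = 131
a_34 = 29·131 + 189·73 = 188
a_35 = 29·188 + 189·131 = 3
a_36 = 29·3 + 189·188 = 35
a_37 = 29·35 + 189·3 = 46
a_38 = 29·46 + 189·35 = 13
a_39 = 29·13 + 189·46 = 111
a_40 = 29·111 + 189·13 = 44
a_41 = 29·44 + 189·111 = 239
a_42 = 29·239 + 189·44 = 143
a_43 = 29·143 + 189·239 = 166
a_44 = 29·166 + 189·143 = 97
a_45 = 29·97 + 189·166 = 139
a_46 = 29·139 + 189·97 = 92
a_47 = 29·92 + 189·139 = 11
a_48 = 29·11 + 189·92 = 43
a_49 = 29·43 + 189·11 = 254
a_50 = 29·254 + 189·43 = 133
a_51 = 29·133 + 189·254 = 151
a_52 = 29·151 + 189·133 = 76
a_53 = 29·76 + 189·151 = 23
a_54 = 29·23 + 189·76 = 183
a_55 = 29·183 + 189·23 = 182
a_56 = 29·182 + 189·183 = 185
a_57 = 29·185 + 189·182 = 83
a_58 = 29·83 + 189·185 = 252
a_59 = 29·252 + 189·83 = 211
a_60 = 29·211 + 189·252 = 243
a_61 = 29·243 + 189·211 = 78
a_62 = 29·78 + 189·243 = 61
a_63 = 29·61 + 189·78 = 127
a_64 = 29·127 + 189·61 = 108
a_65 = 29·108 + 189·127 = 255
a_66 = 29·255 + 189·108 = 159
a_67 = 29·159 + 189·255 = 70
a_68 = 29·70 + 189·159 = 81
a_69 = 29·81 + 189·70 = 219
a_70 = 29·219 + 189·81 = 156
a_71 = 29·156 + 189·219 = 91
a_72 = 29·91 + 189·156 = 123
a_73 = 29·123 + 189·91 = 30
a_74 = 29·30 + 189·123 = 53
a_75 = 29·53 + 189·30 = 39
a_76 = 29·39 + 189·53 = 140
a_77 = 29·140 + 189·39 = 167
a_78 = 29·167 + 189·140 = 71
a_79 = 29·71 + 189·167 = 86
a_80 = 29·86 + 189·71 = 41
a_81 = 29·41 + 189·86 = 35
a_82 = 29·35 + 189·41 = 60
a_83 = 29·60 + 189·35 = 163
a_84 = 29·163 + 189·60 = 195
a_85 = 29·195 + 189·163 = 110
a_86 = 29·110 + 189·195 = 109
a_87 = 29·109 + 189·110 = 143
a_88 = 29·143 + 189·109 = 172
a_89 = 29·172 + 189·143 = 15
a_90 = 29·15 + 189·172 = 175
a_91 = 29·175 + 189·15 = 230
a_92 = 29·230 + 189·175 = 65
a_93 = 29·65 + 189·230 = 43
a_94 = 29·43 + 189·65 = 220
a_95 = 29·220 + 189·43 = 171
a_96 = 29·171 + 189·220 = 203
a_97 = 29·203 + 189·171 = 62
a_98 = 29·62 + 189·203 = 229
a_99 = 29·229 + 189·62 = 183
a_100 = 29·183 + 189·229 = 204
a_101 = 29·204 + 189·183 = 55
a_102 = 29·55 + 189·204 = 215
a_103 = 29·215 + 189·55 = 246
a_104 = 29·246 + 189·215 = 153
a_105 = 29·153 + 189·246 = 243
a_106 = 29·243 + 189·153 = 124
a_107 = 29·124 + 189·243 = 115
a_108 = 29·115 + 189·124 = 147
a_109 = 29·147 + 189·115 = 142
a_110 = 29·142 + 189·147 = 157
a_111 = 29·157 + 189·142 = 159
a_112 = 29·159 + 189·157 = 236
a_113 = 29·236 + 189·159 = 31
a_114 = 29·31 + 189·236 = 191
a_115 = 29·191 + 189·31 = 134
a_116 = 29·134 + 189·191 = 49
a_117 = 29·49 + 189·134 = 123
a_118 = 29·123 + 189·49 = 28
a_119 = 29·28 + 189·123 = 251
a_120 = 29·251 + 189·28 = 27
a_121 = 29·27 + 189·251 = 94
a_122 = 29·94 + 189·27 = 149
a_123 = 29·149 + 189·94 = 71
a_124 = 29·71 + 189·149 = 12
a_125 = 29·12 + 189·71 = 199
a_126 = 29·199 + 189·12 = 103
a_127 = 29·103 + 189·199 = 150
a_128 = 29·150 + 189·103 = 9
a_129 = 29·9 + 189·150 = 195
a_130 = 29·195 + 189·9 = 188
a_131 = 29·188 + 189·195 = 67
a_132 = 29·67 + 189·188 = 99
a_133 = 29·99 + 189·67 = 174
a_134 = 29·174 + 189·99 = 205
a_135 = 29·205 + 189·174 = 175
a_136 = 29·175 + 189·205 = 44
a_137 = 29·44 + 189·175 = 47
a_138 = 29·47 + 189·44 = 207
a_139 = 29·207 + 189·47 = 38
a_140 = 29·38 + 189·207 = 33
a_141 = 29·33 + 189·38 = 203
a_142 = 29·203 + 189·33 = 92
a_143 = 29·92 + 189·203 = 75
a_144 = 29·75 + 189·92 = 107
a_145 = 29·107 + 189·75 = 126
a_146 = 29·126 + 189·107 = 69
a_147 = 29·69 + 189·126 = 215
a_148 = 29·215 + 189·69 = 76
a_149 = 29·76 + 189·215 = 87
a_150 = 29·87 + 189·76 = 247
a_151 = 29·247 + 189·87 = 54
a_152 = 29·54 + 189·247 = 121
a_153 = 29·121 + 189·54 = 147
a_154 = 29·147 + 189·121 = 252
a_155 = 29·252 + 189·147 = 19
a_156 = 29·19 + 189·252 = 51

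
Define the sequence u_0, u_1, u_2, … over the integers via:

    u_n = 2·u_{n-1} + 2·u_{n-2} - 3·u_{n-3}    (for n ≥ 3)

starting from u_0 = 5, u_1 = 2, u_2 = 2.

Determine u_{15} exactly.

u_3 = 2·2 + 2·2 + -3·5 = -7
u_4 = 2·-7 + 2·2 + -3·2 = -16
u_5 = 2·-16 + 2·-7 + -3·2 = -52
u_6 = 2·-52 + 2·-16 + -3·-7 = -115
u_7 = 2·-115 + 2·-52 + -3·-16 = -286
u_8 = 2·-286 + 2·-115 + -3·-52 = -646
u_9 = 2·-646 + 2·-286 + -3·-115 = -1519
u_10 = 2·-1519 + 2·-646 + -3·-286 = -3472
u_11 = 2·-3472 + 2·-1519 + -3·-646 = -8044
u_12 = 2·-8044 + 2·-3472 + -3·-1519 = -18475
u_13 = 2·-18475 + 2·-8044 + -3·-3472 = -42622
u_14 = 2·-42622 + 2·-18475 + -3·-8044 = -98062
u_15 = 2·-98062 + 2·-42622 + -3·-18475 = -225943

-225943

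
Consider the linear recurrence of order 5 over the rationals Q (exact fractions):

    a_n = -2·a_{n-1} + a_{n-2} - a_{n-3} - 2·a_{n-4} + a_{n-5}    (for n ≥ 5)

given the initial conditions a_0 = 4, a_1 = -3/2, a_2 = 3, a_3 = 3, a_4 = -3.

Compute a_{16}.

-266533

a_5 = -2·-3 + 1·3 + -1·3 + -2·-3/2 + 1·4 = 13
a_6 = -2·13 + 1·-3 + -1·3 + -2·3 + 1·-3/2 = -79/2
a_7 = -2·-79/2 + 1·13 + -1·-3 + -2·3 + 1·3 = 92
a_8 = -2·92 + 1·-79/2 + -1·13 + -2·-3 + 1·3 = -455/2
a_9 = -2·-455/2 + 1·92 + -1·-79/2 + -2·13 + 1·-3 = 1115/2
a_10 = -2·1115/2 + 1·-455/2 + -1·92 + -2·-79/2 + 1·13 = -2685/2
a_11 = -2·-2685/2 + 1·1115/2 + -1·-455/2 + -2·92 + 1·-79/2 = 6493/2
a_12 = -2·6493/2 + 1·-2685/2 + -1·1115/2 + -2·-455/2 + 1·92 = -7846
a_13 = -2·-7846 + 1·6493/2 + -1·-2685/2 + -2·1115/2 + 1·-455/2 = 37877/2
a_14 = -2·37877/2 + 1·-7846 + -1·6493/2 + -2·-2685/2 + 1·1115/2 = -45727
a_15 = -2·-45727 + 1·37877/2 + -1·-7846 + -2·6493/2 + 1·-2685/2 = 110403
a_16 = -2·110403 + 1·-45727 + -1·37877/2 + -2·-7846 + 1·6493/2 = -266533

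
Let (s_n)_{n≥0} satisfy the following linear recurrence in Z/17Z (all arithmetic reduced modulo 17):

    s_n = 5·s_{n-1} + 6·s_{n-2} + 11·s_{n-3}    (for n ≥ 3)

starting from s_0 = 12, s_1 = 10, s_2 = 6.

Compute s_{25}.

10

s_3 = 5·6 + 6·10 + 11·12 = 1
s_4 = 5·1 + 6·6 + 11·10 = 15
s_5 = 5·15 + 6·1 + 11·6 = 11
s_6 = 5·11 + 6·15 + 11·1 = 3
s_7 = 5·3 + 6·11 + 11·15 = 8
s_8 = 5·8 + 6·3 + 11·11 = 9
s_9 = 5·9 + 6·8 + 11·3 = 7
s_10 = 5·7 + 6·9 + 11·8 = 7
s_11 = 5·7 + 6·7 + 11·9 = 6
s_12 = 5·6 + 6·7 + 11·7 = 13
s_13 = 5·13 + 6·6 + 11·7 = 8
s_14 = 5·8 + 6·13 + 11·6 = 14
s_15 = 5·14 + 6·8 + 11·13 = 6
s_16 = 5·6 + 6·14 + 11·8 = 15
s_17 = 5·15 + 6·6 + 11·14 = 10
s_18 = 5·10 + 6·15 + 11·6 = 2
s_19 = 5·2 + 6·10 + 11·15 = 14
s_20 = 5·14 + 6·2 + 11·10 = 5
s_21 = 5·5 + 6·14 + 11·2 = 12
s_22 = 5·12 + 6·5 + 11·14 = 6
s_23 = 5·6 + 6·12 + 11·5 = 4
s_24 = 5·4 + 6·6 + 11·12 = 1
s_25 = 5·1 + 6·4 + 11·6 = 10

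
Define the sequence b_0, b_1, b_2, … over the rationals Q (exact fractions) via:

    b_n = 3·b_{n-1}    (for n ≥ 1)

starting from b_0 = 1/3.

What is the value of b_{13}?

b_1 = 3·1/3 = 1
b_2 = 3·1 = 3
b_3 = 3·3 = 9
b_4 = 3·9 = 27
b_5 = 3·27 = 81
b_6 = 3·81 = 243
b_7 = 3·243 = 729
b_8 = 3·729 = 2187
b_9 = 3·2187 = 6561
b_10 = 3·6561 = 19683
b_11 = 3·19683 = 59049
b_12 = 3·59049 = 177147
b_13 = 3·177147 = 531441

531441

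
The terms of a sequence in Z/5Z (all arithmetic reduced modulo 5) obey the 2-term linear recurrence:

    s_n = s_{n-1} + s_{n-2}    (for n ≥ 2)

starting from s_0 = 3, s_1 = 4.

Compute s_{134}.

2

s_2 = 1·4 + 1·3 = 2
s_3 = 1·2 + 1·4 = 1
s_4 = 1·1 + 1·2 = 3
s_5 = 1·3 + 1·1 = 4
(s_4, s_5) = (3, 4) = (s_0, s_1), so the sequence has period 4.
134 ≡ 2 (mod 4), hence s_134 = s_2 = 2.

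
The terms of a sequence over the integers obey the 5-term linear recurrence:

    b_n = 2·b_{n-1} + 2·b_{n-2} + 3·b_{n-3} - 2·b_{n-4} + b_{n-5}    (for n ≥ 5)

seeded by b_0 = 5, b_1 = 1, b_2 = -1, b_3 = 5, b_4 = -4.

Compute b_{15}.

116310

b_5 = 2·-4 + 2·5 + 3·-1 + -2·1 + 1·5 = 2
b_6 = 2·2 + 2·-4 + 3·5 + -2·-1 + 1·1 = 14
b_7 = 2·14 + 2·2 + 3·-4 + -2·5 + 1·-1 = 9
b_8 = 2·9 + 2·14 + 3·2 + -2·-4 + 1·5 = 65
b_9 = 2·65 + 2·9 + 3·14 + -2·2 + 1·-4 = 182
b_10 = 2·182 + 2·65 + 3·9 + -2·14 + 1·2 = 495
b_11 = 2·495 + 2·182 + 3·65 + -2·9 + 1·14 = 1545
b_12 = 2·1545 + 2·495 + 3·182 + -2·65 + 1·9 = 4505
b_13 = 2·4505 + 2·1545 + 3·495 + -2·182 + 1·65 = 13286
b_14 = 2·13286 + 2·4505 + 3·1545 + -2·495 + 1·182 = 39409
b_15 = 2·39409 + 2·13286 + 3·4505 + -2·1545 + 1·495 = 116310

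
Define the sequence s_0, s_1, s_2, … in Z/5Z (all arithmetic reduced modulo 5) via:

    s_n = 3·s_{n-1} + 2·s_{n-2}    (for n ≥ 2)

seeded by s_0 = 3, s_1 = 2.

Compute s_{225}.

s_2 = 3·2 + 2·3 = 2
s_3 = 3·2 + 2·2 = 0
s_4 = 3·0 + 2·2 = 4
s_5 = 3·4 + 2·0 = 2
s_6 = 3·2 + 2·4 = 4
s_7 = 3·4 + 2·2 = 1
s_8 = 3·1 + 2·4 = 1
s_9 = 3·1 + 2·1 = 0
s_10 = 3·0 + 2·1 = 2
s_11 = 3·2 + 2·0 = 1
s_12 = 3·1 + 2·2 = 2
s_13 = 3·2 + 2·1 = 3
s_14 = 3·3 + 2·2 = 3
s_15 = 3·3 + 2·3 = 0
s_16 = 3·0 + 2·3 = 1
s_17 = 3·1 + 2·0 = 3
s_18 = 3·3 + 2·1 = 1
s_19 = 3·1 + 2·3 = 4
s_20 = 3·4 + 2·1 = 4
s_21 = 3·4 + 2·4 = 0
s_22 = 3·0 + 2·4 = 3
s_23 = 3·3 + 2·0 = 4
s_24 = 3·4 + 2·3 = 3
s_25 = 3·3 + 2·4 = 2
(s_24, s_25) = (3, 2) = (s_0, s_1), so the sequence has period 24.
225 ≡ 9 (mod 24), hence s_225 = s_9 = 0.

0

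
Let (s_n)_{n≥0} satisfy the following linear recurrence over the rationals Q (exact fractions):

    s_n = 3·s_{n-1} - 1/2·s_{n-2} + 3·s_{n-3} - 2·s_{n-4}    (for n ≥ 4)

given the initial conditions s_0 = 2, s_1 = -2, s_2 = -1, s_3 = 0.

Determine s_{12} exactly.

s_4 = 3·0 + -1/2·-1 + 3·-2 + -2·2 = -19/2
s_5 = 3·-19/2 + -1/2·0 + 3·-1 + -2·-2 = -55/2
s_6 = 3·-55/2 + -1/2·-19/2 + 3·0 + -2·-1 = -303/4
s_7 = 3·-303/4 + -1/2·-55/2 + 3·-19/2 + -2·0 = -242
s_8 = 3·-242 + -1/2·-303/4 + 3·-55/2 + -2·-19/2 = -6013/8
s_9 = 3·-6013/8 + -1/2·-242 + 3·-303/4 + -2·-55/2 = -18449/8
s_10 = 3·-18449/8 + -1/2·-6013/8 + 3·-242 + -2·-303/4 = -113873/16
s_11 = 3·-113873/16 + -1/2·-18449/8 + 3·-6013/8 + -2·-242 = -21969
s_12 = 3·-21969 + -1/2·-113873/16 + 3·-18449/8 + -2·-6013/8 = -2168435/32

-2168435/32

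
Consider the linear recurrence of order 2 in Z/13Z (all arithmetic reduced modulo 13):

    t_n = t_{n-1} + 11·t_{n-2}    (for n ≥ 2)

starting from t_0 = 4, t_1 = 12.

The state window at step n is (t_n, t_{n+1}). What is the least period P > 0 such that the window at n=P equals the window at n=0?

n=0: window = (4, 12)
n=1: window = (12, 4)
n=2: window = (4, 6)
n=3: window = (6, 11)
n=4: window = (11, 12)
n=5: window = (12, 3)
n=6: window = (3, 5)
n=7: window = (5, 12)
n=8: window = (12, 2)
n=9: window = (2, 4)
n=10: window = (4, 0)
n=11: window = (0, 5)
n=12: window = (5, 5)
n=13: window = (5, 8)
n=14: window = (8, 11)
n=15: window = (11, 8)
n=16: window = (8, 12)
n=17: window = (12, 9)
n=18: window = (9, 11)
n=19: window = (11, 6)
n=20: window = (6, 10)
n=21: window = (10, 11)
n=22: window = (11, 4)
n=23: window = (4, 8)
n=24: window = (8, 0)
n=25: window = (0, 10)
n=26: window = (10, 10)
n=27: window = (10, 3)
n=28: window = (3, 9)
n=29: window = (9, 3)
n=30: window = (3, 11)
n=31: window = (11, 5)
n=32: window = (5, 9)
n=33: window = (9, 12)
n=34: window = (12, 7)
n=35: window = (7, 9)
n=36: window = (9, 8)
n=37: window = (8, 3)
n=38: window = (3, 0)
n=39: window = (0, 7)
n=40: window = (7, 7)
…
n=166: window = (9, 9)
n=167: window = (9, 4)
n=168: window = (4, 12)
window at n=168 equals window at n=0 → period = 168

168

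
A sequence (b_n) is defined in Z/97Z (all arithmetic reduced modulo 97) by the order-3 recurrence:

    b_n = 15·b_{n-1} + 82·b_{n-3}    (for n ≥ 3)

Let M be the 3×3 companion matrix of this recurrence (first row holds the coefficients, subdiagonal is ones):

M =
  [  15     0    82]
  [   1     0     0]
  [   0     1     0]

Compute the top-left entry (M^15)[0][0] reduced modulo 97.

(M^15)[0][0] is the top entry after applying M 15 times to the unit state (1, 0, 0). Equivalently it is h_{17} for the auxiliary sequence (h_n) obeying the same recurrence with h_2 = 1 and h_i = 0 for 0 ≤ i < 2:
h_3 = 15·1 + 0·0 + 82·0 = 15
h_4 = 15·15 + 0·1 + 82·0 = 31
h_5 = 15·31 + 0·15 + 82·1 = 62
h_6 = 15·62 + 0·31 + 82·15 = 26
h_7 = 15·26 + 0·62 + 82·31 = 22
h_8 = 15·22 + 0·26 + 82·62 = 79
h_9 = 15·79 + 0·22 + 82·26 = 19
h_10 = 15·19 + 0·79 + 82·22 = 52
h_11 = 15·52 + 0·19 + 82·79 = 80
h_12 = 15·80 + 0·52 + 82·19 = 42
h_13 = 15·42 + 0·80 + 82·52 = 44
h_14 = 15·44 + 0·42 + 82·80 = 42
h_15 = 15·42 + 0·44 + 82·42 = 0
h_16 = 15·0 + 0·42 + 82·44 = 19
h_17 = 15·19 + 0·0 + 82·42 = 43

43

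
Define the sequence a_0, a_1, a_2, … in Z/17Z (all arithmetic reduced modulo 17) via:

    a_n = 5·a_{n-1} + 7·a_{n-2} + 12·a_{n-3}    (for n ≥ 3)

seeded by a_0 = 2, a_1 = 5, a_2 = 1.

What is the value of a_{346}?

a_3 = 5·1 + 7·5 + 12·2 = 13
a_4 = 5·13 + 7·1 + 12·5 = 13
a_5 = 5·13 + 7·13 + 12·1 = 15
a_6 = 5·15 + 7·13 + 12·13 = 16
a_7 = 5·16 + 7·15 + 12·13 = 1
a_8 = 5·1 + 7·16 + 12·15 = 8
a_9 = 5·8 + 7·1 + 12·16 = 1
a_10 = 5·1 + 7·8 + 12·1 = 5
a_11 = 5·5 + 7·1 + 12·8 = 9
a_12 = 5·9 + 7·5 + 12·1 = 7
a_13 = 5·7 + 7·9 + 12·5 = 5
a_14 = 5·5 + 7·7 + 12·9 = 12
a_15 = 5·12 + 7·5 + 12·7 = 9
a_16 = 5·9 + 7·12 + 12·5 = 2
a_17 = 5·2 + 7·9 + 12·12 = 13
a_18 = 5·13 + 7·2 + 12·9 = 0
a_19 = 5·0 + 7·13 + 12·2 = 13
a_20 = 5·13 + 7·0 + 12·13 = 0
a_21 = 5·0 + 7·13 + 12·0 = 6
a_22 = 5·6 + 7·0 + 12·13 = 16
a_23 = 5·16 + 7·6 + 12·0 = 3
a_24 = 5·3 + 7·16 + 12·6 = 12
a_25 = 5·12 + 7·3 + 12·16 = 1
a_26 = 5·1 + 7·12 + 12·3 = 6
a_27 = 5·6 + 7·1 + 12·12 = 11
a_28 = 5·11 + 7·6 + 12·1 = 7
a_29 = 5·7 + 7·11 + 12·6 = 14
a_30 = 5·14 + 7·7 + 12·11 = 13
a_31 = 5·13 + 7·14 + 12·7 = 9
a_32 = 5·9 + 7·13 + 12·14 = 15
a_33 = 5·15 + 7·9 + 12·13 = 5
a_34 = 5·5 + 7·15 + 12·9 = 0
a_35 = 5·0 + 7·5 + 12·15 = 11
a_36 = 5·11 + 7·0 + 12·5 = 13
a_37 = 5·13 + 7·11 + 12·0 = 6
a_38 = 5·6 + 7·13 + 12·11 = 15
a_39 = 5·15 + 7·6 + 12·13 = 1
a_40 = 5·1 + 7·15 + 12·6 = 12
a_41 = 5·12 + 7·1 + 12·15 = 9
a_42 = 5·9 + 7·12 + 12·1 = 5
a_43 = 5·5 + 7·9 + 12·12 = 11
a_44 = 5·11 + 7·5 + 12·9 = 11
a_45 = 5·11 + 7·11 + 12·5 = 5
a_46 = 5·5 + 7·11 + 12·11 = 13
a_47 = 5·13 + 7·5 + 12·11 = 11
a_48 = 5·11 + 7·13 + 12·5 = 2
a_49 = 5·2 + 7·11 + 12·13 = 5
a_50 = 5·5 + 7·2 + 12·11 = 1
(a_48, a_49, a_50) = (2, 5, 1) = (a_0, a_1, a_2), so the sequence has period 48.
346 ≡ 10 (mod 48), hence a_346 = a_10 = 5.

5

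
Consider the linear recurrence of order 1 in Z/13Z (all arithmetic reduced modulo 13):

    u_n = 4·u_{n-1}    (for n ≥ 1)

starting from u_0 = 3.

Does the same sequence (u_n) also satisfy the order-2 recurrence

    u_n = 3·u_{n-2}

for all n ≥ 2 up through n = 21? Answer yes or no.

Terms u_0..u_21: 3, 12, 9, 10, 1, 4, 3, 12, 9, 10, 1, 4, 3, 12, 9, 10, 1, 4, 3, 12, 9, 10
n=2: candidate gives 9, actual u_2 = 9 ✓
n=3: candidate gives 10, actual u_3 = 10 ✓
n=4: candidate gives 1, actual u_4 = 1 ✓
n=5: candidate gives 4, actual u_5 = 4 ✓
n=6: candidate gives 3, actual u_6 = 3 ✓
n=7: candidate gives 12, actual u_7 = 12 ✓
n=8: candidate gives 9, actual u_8 = 9 ✓
n=9: candidate gives 10, actual u_9 = 10 ✓
n=10: candidate gives 1, actual u_10 = 1 ✓
n=11: candidate gives 4, actual u_11 = 4 ✓
n=12: candidate gives 3, actual u_12 = 3 ✓
n=13: candidate gives 12, actual u_13 = 12 ✓
n=14: candidate gives 9, actual u_14 = 9 ✓
n=15: candidate gives 10, actual u_15 = 10 ✓
n=16: candidate gives 1, actual u_16 = 1 ✓
n=17: candidate gives 4, actual u_17 = 4 ✓
n=18: candidate gives 3, actual u_18 = 3 ✓
n=19: candidate gives 12, actual u_19 = 12 ✓
n=20: candidate gives 9, actual u_20 = 9 ✓
n=21: candidate gives 10, actual u_21 = 10 ✓

yes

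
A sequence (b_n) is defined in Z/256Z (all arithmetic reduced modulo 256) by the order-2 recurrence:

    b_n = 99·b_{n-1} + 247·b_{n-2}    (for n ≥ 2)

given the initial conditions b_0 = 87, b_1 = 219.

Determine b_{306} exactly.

b_2 = 99·219 + 247·87 = 162
b_3 = 99·162 + 247·219 = 243
b_4 = 99·243 + 247·162 = 71
b_5 = 99·71 + 247·243 = 234
b_6 = 99·234 + 247·71 = 255
b_7 = 99·255 + 247·234 = 99
Continuing the recurrence:
  b_8 = 82;  b_9 = 59;  b_10 = 239;  b_11 = 90;  b_12 = 103;  b_13 = 171
  b_14 = 130;  b_15 = 67;  b_16 = 87;  b_17 = 74;  b_18 = 143;  b_19 = 179
  b_20 = 50;  b_21 = 11;  b_22 = 127;  b_23 = 186;  b_24 = 119;  b_25 = 123
  b_26 = 98;  b_27 = 147;  b_28 = 103;  b_29 = 170;  b_30 = 31;  b_31 = 3
  b_32 = 18;  b_33 = 219;  b_34 = 15;  b_35 = 26;  b_36 = 135;  b_37 = 75
  b_38 = 66;  b_39 = 227;  b_40 = 119;  b_41 = 10;  b_42 = 175;  b_43 = 83
  b_44 = 242;  b_45 = 171;  b_46 = 159;  b_47 = 122;  b_48 = 151;  b_49 = 27
  b_50 = 34;  b_51 = 51;  b_52 = 135;  b_53 = 106;  b_54 = 63;  b_55 = 163
  b_56 = 210;  b_57 = 123;  b_58 = 47;  b_59 = 218;  b_60 = 167;  b_61 = 235
  b_62 = 2;  b_63 = 131;  b_64 = 151;  b_65 = 202;  b_66 = 207;  b_67 = 243
  b_68 = 178;  b_69 = 75;  b_70 = 191;  b_71 = 58;  b_72 = 183;  b_73 = 187
  b_74 = 226;  b_75 = 211;  b_76 = 167;  b_77 = 42;  b_78 = 95;  b_79 = 67
  b_80 = 146;  b_81 = 27;  b_82 = 79;  b_83 = 154;  b_84 = 199;  b_85 = 139
  b_86 = 194;  b_87 = 35;  b_88 = 183;  b_89 = 138;  b_90 = 239;  b_91 = 147
  b_92 = 114;  b_93 = 235;  b_94 = 223;  b_95 = 250;  b_96 = 215;  b_97 = 91
  b_98 = 162;  b_99 = 115;  b_100 = 199;  b_101 = 234;  b_102 = 127;  b_103 = 227
  b_104 = 82;  b_105 = 187;  b_106 = 111;  b_107 = 90;  b_108 = 231;  b_109 = 43
  b_110 = 130;  b_111 = 195;  b_112 = 215;  b_113 = 74;  b_114 = 15;  b_115 = 51
  b_116 = 50;  b_117 = 139;  b_118 = 255;  b_119 = 186;  b_120 = 247;  b_121 = 251
  b_122 = 98;  b_123 = 19;  b_124 = 231;  b_125 = 170;  b_126 = 159;  b_127 = 131
  b_128 = 18;  b_129 = 91;  b_130 = 143;  b_131 = 26;  b_132 = 7;  b_133 = 203
  b_134 = 66;  b_135 = 99;  b_136 = 247;  b_137 = 10;  b_138 = 47;  b_139 = 211
  b_140 = 242;  b_141 = 43;  b_142 = 31;  b_143 = 122;  b_144 = 23;  b_145 = 155
  b_146 = 34;  b_147 = 179;  b_148 = 7;  b_149 = 106;  b_150 = 191;  b_151 = 35
  b_152 = 210;  b_153 = 251;  b_154 = 175;  b_155 = 218;  b_156 = 39;  b_157 = 107
  b_158 = 2;  b_159 = 3;  b_160 = 23;  b_161 = 202;  b_162 = 79;  b_163 = 115
  b_164 = 178;  b_165 = 203;  b_166 = 63;  b_167 = 58;  b_168 = 55;  b_169 = 59
  b_170 = 226;  b_171 = 83;  b_172 = 39;  b_173 = 42;  b_174 = 223;  b_175 = 195
  b_176 = 146;  b_177 = 155;  b_178 = 207;  b_179 = 154;  b_180 = 71;  b_181 = 11
  b_182 = 194;  b_183 = 163;  b_184 = 55;  b_185 = 138;  b_186 = 111;  b_187 = 19
  b_188 = 114;  b_189 = 107;  b_190 = 95;  b_191 = 250;  b_192 = 87;  b_193 = 219
  b_194 = 162;  b_195 = 243;  b_196 = 71;  b_197 = 234;  b_198 = 255;  b_199 = 99
  b_200 = 82;  b_201 = 59;  b_202 = 239;  b_203 = 90;  b_204 = 103;  b_205 = 171
  b_206 = 130;  b_207 = 67;  b_208 = 87;  b_209 = 74;  b_210 = 143;  b_211 = 179
  b_212 = 50;  b_213 = 11;  b_214 = 127;  b_215 = 186;  b_216 = 119;  b_217 = 123
  b_218 = 98;  b_219 = 147;  b_220 = 103;  b_221 = 170;  b_222 = 31;  b_223 = 3
  b_224 = 18;  b_225 = 219;  b_226 = 15;  b_227 = 26;  b_228 = 135;  b_229 = 75
  b_230 = 66;  b_231 = 227;  b_232 = 119;  b_233 = 10;  b_234 = 175;  b_235 = 83
  b_236 = 242;  b_237 = 171;  b_238 = 159;  b_239 = 122;  b_240 = 151;  b_241 = 27
  b_242 = 34;  b_243 = 51;  b_244 = 135;  b_245 = 106;  b_246 = 63;  b_247 = 163
  b_248 = 210;  b_249 = 123;  b_250 = 47;  b_251 = 218;  b_252 = 167;  b_253 = 235
  b_254 = 2;  b_255 = 131;  b_256 = 151;  b_257 = 202;  b_258 = 207;  b_259 = 243
  b_260 = 178;  b_261 = 75;  b_262 = 191;  b_263 = 58;  b_264 = 183;  b_265 = 187
  b_266 = 226;  b_267 = 211;  b_268 = 167;  b_269 = 42;  b_270 = 95;  b_271 = 67
  b_272 = 146;  b_273 = 27;  b_274 = 79;  b_275 = 154;  b_276 = 199;  b_277 = 139
  b_278 = 194;  b_279 = 35;  b_280 = 183;  b_281 = 138;  b_282 = 239;  b_283 = 147
  b_284 = 114;  b_285 = 235;  b_286 = 223;  b_287 = 250;  b_288 = 215;  b_289 = 91
  b_290 = 162;  b_291 = 115;  b_292 = 199;  b_293 = 234;  b_294 = 127;  b_295 = 227
  b_296 = 82;  b_297 = 187;  b_298 = 111;  b_299 = 90;  b_300 = 231;  b_301 = 43
  b_302 = 130;  b_303 = 195;  b_304 = 215
b_305 = 99·215 + 247·195 = 74
b_306 = 99·74 + 247·215 = 15

15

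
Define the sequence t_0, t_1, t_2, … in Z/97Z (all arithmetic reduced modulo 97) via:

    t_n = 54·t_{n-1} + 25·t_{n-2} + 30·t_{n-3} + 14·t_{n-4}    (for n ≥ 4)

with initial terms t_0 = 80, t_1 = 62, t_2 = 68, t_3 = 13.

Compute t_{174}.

t_4 = 54·13 + 25·68 + 30·62 + 14·80 = 47
t_5 = 54·47 + 25·13 + 30·68 + 14·62 = 48
t_6 = 54·48 + 25·47 + 30·13 + 14·68 = 65
t_7 = 54·65 + 25·48 + 30·47 + 14·13 = 94
t_8 = 54·94 + 25·65 + 30·48 + 14·47 = 69
t_9 = 54·69 + 25·94 + 30·65 + 14·48 = 65
Continuing the recurrence:
  t_10 = 41;  t_11 = 47;  t_12 = 77;  t_13 = 4;  t_14 = 51;  t_15 = 2
  t_16 = 59;  t_17 = 69;  t_18 = 58;  t_19 = 59;  t_20 = 63;  t_21 = 17
  t_22 = 31;  t_23 = 62;  t_24 = 83;  t_25 = 22;  t_26 = 28;  t_27 = 85
  t_28 = 31;  t_29 = 0;  t_30 = 31;  t_31 = 11;  t_32 = 57;  t_33 = 15
  t_34 = 89;  t_35 = 61;  t_36 = 74;  t_37 = 59;  t_38 = 61;  t_39 = 83
  t_40 = 83;  t_41 = 95;  t_42 = 73;  t_43 = 75;  t_44 = 90;  t_45 = 70
  t_46 = 87;  t_47 = 13;  t_48 = 29;  t_49 = 49;  t_50 = 32;  t_51 = 28
  t_52 = 17;  t_53 = 63;  t_54 = 71;  t_55 = 6;  t_56 = 56;  t_57 = 75
  t_58 = 28;  t_59 = 10;  t_60 = 6;  t_61 = 39;  t_62 = 38;  t_63 = 49
  t_64 = 0;  t_65 = 1;  t_66 = 19;  t_67 = 88;  t_68 = 19;  t_69 = 27
  t_70 = 86;  t_71 = 40;  t_72 = 51;  t_73 = 19;  t_74 = 49;  t_75 = 70
  t_76 = 81;  t_77 = 3;  t_78 = 26;  t_79 = 39;  t_80 = 3;  t_81 = 19
  t_82 = 16;  t_83 = 35;  t_84 = 89;  t_85 = 25;  t_86 = 96;  t_87 = 45
  t_88 = 36;  t_89 = 91;  t_90 = 69;  t_91 = 48;  t_92 = 82;  t_93 = 48
  t_94 = 64;  t_95 = 28;  t_96 = 74;  t_97 = 13;  t_98 = 20;  t_99 = 40
  t_100 = 12;  t_101 = 5;  t_102 = 13;  t_103 = 1;  t_104 = 18;  t_105 = 2
  t_106 = 91;  t_107 = 86;  t_108 = 53;  t_109 = 10;  t_110 = 93;  t_111 = 15
  t_112 = 6;  t_113 = 40;  t_114 = 85;  t_115 = 63;  t_116 = 21;  t_117 = 96
  t_118 = 59;  t_119 = 17;  t_120 = 38;  t_121 = 62;  t_122 = 8;  t_123 = 62
  t_124 = 23;  t_125 = 20;  t_126 = 38;  t_127 = 36;  t_128 = 33;  t_129 = 28
  t_130 = 69;  t_131 = 3;  t_132 = 85;  t_133 = 46;  t_134 = 39;  t_135 = 28
  t_136 = 13;  t_137 = 15;  t_138 = 96;  t_139 = 36;  t_140 = 29;  t_141 = 27
  t_142 = 48;  t_143 = 82;  t_144 = 54;  t_145 = 91;  t_146 = 84;  t_147 = 73
  t_148 = 22;  t_149 = 17;  t_150 = 81;  t_151 = 79;  t_152 = 28;  t_153 = 44
  t_154 = 81;  t_155 = 48;  t_156 = 24;  t_157 = 13;  t_158 = 93;  t_159 = 46
  t_160 = 6;  t_161 = 81;  t_162 = 28;  t_163 = 93;  t_164 = 88;  t_165 = 30
  t_166 = 18;  t_167 = 38;  t_168 = 75;  t_169 = 43;  t_170 = 60;  t_171 = 16
  t_172 = 48
t_173 = 54·48 + 25·16 + 30·60 + 14·43 = 59
t_174 = 54·59 + 25·48 + 30·16 + 14·60 = 80

80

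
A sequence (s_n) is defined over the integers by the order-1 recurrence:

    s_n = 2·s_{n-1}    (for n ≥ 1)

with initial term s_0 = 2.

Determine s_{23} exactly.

s_1 = 2·2 = 4
s_2 = 2·4 = 8
s_3 = 2·8 = 16
s_4 = 2·16 = 32
s_5 = 2·32 = 64
s_6 = 2·64 = 128
s_7 = 2·128 = 256
s_8 = 2·256 = 512
s_9 = 2·512 = 1024
s_10 = 2·1024 = 2048
s_11 = 2·2048 = 4096
s_12 = 2·4096 = 8192
s_13 = 2·8192 = 16384
s_14 = 2·16384 = 32768
s_15 = 2·32768 = 65536
s_16 = 2·65536 = 131072
s_17 = 2·131072 = 262144
s_18 = 2·262144 = 524288
s_19 = 2·524288 = 1048576
s_20 = 2·1048576 = 2097152
s_21 = 2·2097152 = 4194304
s_22 = 2·4194304 = 8388608
s_23 = 2·8388608 = 16777216

16777216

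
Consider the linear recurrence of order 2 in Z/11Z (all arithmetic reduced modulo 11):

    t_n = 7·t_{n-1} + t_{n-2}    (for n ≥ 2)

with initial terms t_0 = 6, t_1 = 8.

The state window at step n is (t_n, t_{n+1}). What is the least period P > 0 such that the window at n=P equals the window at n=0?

n=0: window = (6, 8)
n=1: window = (8, 7)
n=2: window = (7, 2)
n=3: window = (2, 10)
n=4: window = (10, 6)
n=5: window = (6, 8)
window at n=5 equals window at n=0 → period = 5

5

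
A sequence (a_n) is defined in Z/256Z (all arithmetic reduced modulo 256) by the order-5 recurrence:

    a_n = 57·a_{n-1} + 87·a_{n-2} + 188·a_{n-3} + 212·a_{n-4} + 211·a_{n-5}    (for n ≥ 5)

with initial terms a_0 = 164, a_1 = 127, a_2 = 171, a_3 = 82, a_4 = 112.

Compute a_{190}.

a_5 = 57·112 + 87·82 + 188·171 + 212·127 + 211·164 = 186
a_6 = 57·186 + 87·112 + 188·82 + 212·171 + 211·127 = 251
a_7 = 57·251 + 87·186 + 188·112 + 212·82 + 211·171 = 50
a_8 = 57·50 + 87·251 + 188·186 + 212·112 + 211·82 = 93
a_9 = 57·93 + 87·50 + 188·251 + 212·186 + 211·112 = 95
a_10 = 57·95 + 87·93 + 188·50 + 212·251 + 211·186 = 164
Continuing the recurrence:
  a_11 = 98;  a_12 = 140;  a_13 = 61;  a_14 = 62;  a_15 = 173;  a_16 = 25
  a_17 = 204;  a_18 = 150;  a_19 = 116;  a_20 = 233;  a_21 = 0;  a_22 = 187
  a_23 = 113;  a_24 = 70;  a_25 = 92;  a_26 = 30;  a_27 = 15;  a_28 = 52
  a_29 = 151;  a_30 = 251;  a_31 = 138;  a_32 = 88;  a_33 = 186;  a_34 = 251
  a_35 = 226;  a_36 = 213;  a_37 = 31;  a_38 = 108;  a_39 = 10;  a_40 = 92
  a_41 = 109;  a_42 = 222;  a_43 = 85;  a_44 = 217;  a_45 = 84;  a_46 = 142
  a_47 = 228;  a_48 = 121;  a_49 = 32;  a_50 = 131;  a_51 = 193;  a_52 = 30
  a_53 = 180;  a_54 = 222;  a_55 = 111;  a_56 = 68;  a_57 = 175;  a_58 = 203
  a_59 = 130;  a_60 = 64;  a_61 = 122;  a_62 = 187;  a_63 = 18;  a_64 = 77
  a_65 = 95;  a_66 = 244;  a_67 = 50;  a_68 = 108;  a_69 = 93;  a_70 = 126
  a_71 = 125;  a_72 = 153;  a_73 = 28;  a_74 = 6;  a_75 = 148;  a_76 = 73
  a_77 = 64;  a_78 = 203;  a_79 = 17;  a_80 = 54;  a_81 = 12;  a_82 = 94
  a_83 = 15;  a_84 = 212;  a_85 = 199;  a_86 = 27;  a_87 = 58;  a_88 = 40
  a_89 = 250;  a_90 = 59;  a_91 = 194;  a_92 = 197;  a_93 = 31;  a_94 = 60
  a_95 = 218;  a_96 = 188;  a_97 = 13;  a_98 = 30;  a_99 = 37;  a_100 = 89
  a_101 = 36;  a_102 = 254;  a_103 = 132;  a_104 = 89;  a_105 = 96;  a_106 = 147
  a_107 = 97;  a_108 = 142;  a_109 = 100;  a_110 = 158;  a_111 = 239;  a_112 = 228
  a_113 = 223;  a_114 = 235;  a_115 = 178;  a_116 = 16;  a_117 = 58;  a_118 = 123
  a_119 = 242;  a_120 = 61;  a_121 = 95;  a_122 = 68;  a_123 = 2;  a_124 = 76
  a_125 = 125;  a_126 = 190;  a_127 = 77;  a_128 = 25;  a_129 = 108;  a_130 = 118
  a_131 = 180;  a_132 = 169;  a_133 = 128;  a_134 = 219;  a_135 = 177;  a_136 = 38
  a_137 = 188;  a_138 = 158;  a_139 = 15;  a_140 = 116;  a_141 = 247;  a_142 = 59
  a_143 = 234;  a_144 = 248;  a_145 = 58;  a_146 = 123;  a_147 = 162;  a_148 = 181
  a_149 = 31;  a_150 = 12;  a_151 = 170;  a_152 = 28;  a_153 = 173;  a_154 = 94
  a_155 = 245;  a_156 = 217;  a_157 = 244;  a_158 = 110;  a_159 = 36;  a_160 = 57
  a_161 = 160;  a_162 = 163;  a_163 = 1;  a_164 = 254;  a_165 = 20;  a_166 = 94
  a_167 = 111;  a_168 = 132;  a_169 = 15;  a_170 = 11;  a_171 = 226;  a_172 = 224
  a_173 = 250;  a_174 = 59;  a_175 = 210;  a_176 = 45;  a_177 = 95;  a_178 = 148
  a_179 = 210;  a_180 = 44;  a_181 = 157;  a_182 = 254;  a_183 = 29;  a_184 = 153
  a_185 = 188;  a_186 = 230;  a_187 = 212;  a_188 = 9
a_189 = 57·9 + 87·212 + 188·230 + 212·188 + 211·153 = 192
a_190 = 57·192 + 87·9 + 188·212 + 212·230 + 211·188 = 235

235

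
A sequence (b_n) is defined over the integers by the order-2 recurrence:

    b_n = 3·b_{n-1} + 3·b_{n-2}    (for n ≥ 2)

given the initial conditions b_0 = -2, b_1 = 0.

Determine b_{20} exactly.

-130013970102

b_2 = 3·0 + 3·-2 = -6
b_3 = 3·-6 + 3·0 = -18
b_4 = 3·-18 + 3·-6 = -72
b_5 = 3·-72 + 3·-18 = -270
b_6 = 3·-270 + 3·-72 = -1026
b_7 = 3·-1026 + 3·-270 = -3888
b_8 = 3·-3888 + 3·-1026 = -14742
b_9 = 3·-14742 + 3·-3888 = -55890
b_10 = 3·-55890 + 3·-14742 = -211896
b_11 = 3·-211896 + 3·-55890 = -803358
b_12 = 3·-803358 + 3·-211896 = -3045762
b_13 = 3·-3045762 + 3·-803358 = -11547360
b_14 = 3·-11547360 + 3·-3045762 = -43779366
b_15 = 3·-43779366 + 3·-11547360 = -165980178
b_16 = 3·-165980178 + 3·-43779366 = -629278632
b_17 = 3·-629278632 + 3·-165980178 = -2385776430
b_18 = 3·-2385776430 + 3·-629278632 = -9045165186
b_19 = 3·-9045165186 + 3·-2385776430 = -34292824848
b_20 = 3·-34292824848 + 3·-9045165186 = -130013970102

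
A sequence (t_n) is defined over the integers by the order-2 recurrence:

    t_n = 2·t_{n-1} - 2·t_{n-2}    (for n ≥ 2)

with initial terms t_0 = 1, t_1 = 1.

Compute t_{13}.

t_2 = 2·1 + -2·1 = 0
t_3 = 2·0 + -2·1 = -2
t_4 = 2·-2 + -2·0 = -4
t_5 = 2·-4 + -2·-2 = -4
t_6 = 2·-4 + -2·-4 = 0
t_7 = 2·0 + -2·-4 = 8
t_8 = 2·8 + -2·0 = 16
t_9 = 2·16 + -2·8 = 16
t_10 = 2·16 + -2·16 = 0
t_11 = 2·0 + -2·16 = -32
t_12 = 2·-32 + -2·0 = -64
t_13 = 2·-64 + -2·-32 = -64

-64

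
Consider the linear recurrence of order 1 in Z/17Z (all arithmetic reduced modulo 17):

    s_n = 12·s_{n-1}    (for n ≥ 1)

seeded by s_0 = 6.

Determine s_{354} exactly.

14

s_1 = 12·6 = 4
s_2 = 12·4 = 14
s_3 = 12·14 = 15
s_4 = 12·15 = 10
s_5 = 12·10 = 1
s_6 = 12·1 = 12
s_7 = 12·12 = 8
s_8 = 12·8 = 11
s_9 = 12·11 = 13
s_10 = 12·13 = 3
s_11 = 12·3 = 2
s_12 = 12·2 = 7
s_13 = 12·7 = 16
s_14 = 12·16 = 5
s_15 = 12·5 = 9
s_16 = 12·9 = 6
(s_16) = (6) = (s_0), so the sequence has period 16.
354 ≡ 2 (mod 16), hence s_354 = s_2 = 14.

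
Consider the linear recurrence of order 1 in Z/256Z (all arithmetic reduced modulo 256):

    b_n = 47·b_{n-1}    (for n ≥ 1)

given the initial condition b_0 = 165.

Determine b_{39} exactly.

b_1 = 47·165 = 75
b_2 = 47·75 = 197
b_3 = 47·197 = 43
b_4 = 47·43 = 229
b_5 = 47·229 = 11
b_6 = 47·11 = 5
b_7 = 47·5 = 235
b_8 = 47·235 = 37
b_9 = 47·37 = 203
b_10 = 47·203 = 69
b_11 = 47·69 = 171
b_12 = 47·171 = 101
b_13 = 47·101 = 139
b_14 = 47·139 = 133
b_15 = 47·133 = 107
b_16 = 47·107 = 165
(b_16) = (165) = (b_0), so the sequence has period 16.
39 ≡ 7 (mod 16), hence b_39 = b_7 = 235.

235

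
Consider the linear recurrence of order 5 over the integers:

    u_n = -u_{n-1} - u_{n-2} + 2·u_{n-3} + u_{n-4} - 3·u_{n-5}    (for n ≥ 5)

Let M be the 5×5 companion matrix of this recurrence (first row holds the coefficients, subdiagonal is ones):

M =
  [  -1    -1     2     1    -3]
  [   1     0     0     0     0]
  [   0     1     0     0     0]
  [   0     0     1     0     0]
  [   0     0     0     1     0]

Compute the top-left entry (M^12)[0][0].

365

(M^12)[0][0] is the top entry after applying M 12 times to the unit state (1, 0, 0, 0, 0). Equivalently it is h_{16} for the auxiliary sequence (h_n) obeying the same recurrence with h_4 = 1 and h_i = 0 for 0 ≤ i < 4:
h_5 = -1·1 + -1·0 + 2·0 + 1·0 + -3·0 = -1
h_6 = -1·-1 + -1·1 + 2·0 + 1·0 + -3·0 = 0
h_7 = -1·0 + -1·-1 + 2·1 + 1·0 + -3·0 = 3
h_8 = -1·3 + -1·0 + 2·-1 + 1·1 + -3·0 = -4
h_9 = -1·-4 + -1·3 + 2·0 + 1·-1 + -3·1 = -3
h_10 = -1·-3 + -1·-4 + 2·3 + 1·0 + -3·-1 = 16
h_11 = -1·16 + -1·-3 + 2·-4 + 1·3 + -3·0 = -18
h_12 = -1·-18 + -1·16 + 2·-3 + 1·-4 + -3·3 = -17
h_13 = -1·-17 + -1·-18 + 2·16 + 1·-3 + -3·-4 = 76
h_14 = -1·76 + -1·-17 + 2·-18 + 1·16 + -3·-3 = -70
h_15 = -1·-70 + -1·76 + 2·-17 + 1·-18 + -3·16 = -106
h_16 = -1·-106 + -1·-70 + 2·76 + 1·-17 + -3·-18 = 365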